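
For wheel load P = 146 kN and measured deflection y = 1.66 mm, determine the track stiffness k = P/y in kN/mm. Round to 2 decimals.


Track stiffness k = P / y
k = 146 / 1.66
k = 87.95 kN/mm

87.95


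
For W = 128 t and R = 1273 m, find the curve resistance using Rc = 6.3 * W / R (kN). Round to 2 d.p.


Rc = 6.3 * W / R
Rc = 6.3 * 128 / 1273
Rc = 806.4 / 1273
Rc = 0.63 kN

0.63


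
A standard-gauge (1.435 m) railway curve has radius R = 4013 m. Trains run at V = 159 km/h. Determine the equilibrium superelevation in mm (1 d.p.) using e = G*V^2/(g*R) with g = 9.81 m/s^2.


Convert speed: V = 159 / 3.6 = 44.1667 m/s
Apply formula: e = 1.435 * 44.1667^2 / (9.81 * 4013)
e = 1.435 * 1950.6944 / 39367.53
e = 0.071105 m = 71.1 mm

71.1


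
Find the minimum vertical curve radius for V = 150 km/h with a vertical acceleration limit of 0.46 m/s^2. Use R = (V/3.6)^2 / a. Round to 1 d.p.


Convert speed: V = 150 / 3.6 = 41.6667 m/s
V^2 = 1736.1111 m^2/s^2
R_v = 1736.1111 / 0.46
R_v = 3774.2 m

3774.2


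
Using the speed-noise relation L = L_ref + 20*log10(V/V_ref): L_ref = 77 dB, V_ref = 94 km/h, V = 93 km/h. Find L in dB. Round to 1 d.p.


V/V_ref = 93 / 94 = 0.989362
log10(0.989362) = -0.004645
20 * -0.004645 = -0.0929
L = 77 + -0.0929 = 76.9 dB

76.9


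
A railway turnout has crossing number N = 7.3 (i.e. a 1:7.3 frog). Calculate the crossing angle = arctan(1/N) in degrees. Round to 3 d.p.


1/N = 1/7.3 = 0.136986
angle = arctan(0.136986) = 0.136139 rad
angle = 0.136139 * 180/pi = 7.800 degrees

7.800


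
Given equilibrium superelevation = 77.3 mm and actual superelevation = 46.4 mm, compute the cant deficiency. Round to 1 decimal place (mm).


Cant deficiency = equilibrium cant - actual cant
CD = 77.3 - 46.4
CD = 30.9 mm

30.9


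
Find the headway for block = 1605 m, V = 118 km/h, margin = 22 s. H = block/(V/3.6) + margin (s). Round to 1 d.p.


V = 118 / 3.6 = 32.7778 m/s
Block traversal time = 1605 / 32.7778 = 48.9661 s
Headway = 48.9661 + 22
Headway = 71.0 s

71.0


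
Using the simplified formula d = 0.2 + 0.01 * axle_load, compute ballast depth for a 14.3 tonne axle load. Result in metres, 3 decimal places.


d = 0.2 + 0.01 * 14.3
d = 0.2 + 0.143
d = 0.343 m

0.343


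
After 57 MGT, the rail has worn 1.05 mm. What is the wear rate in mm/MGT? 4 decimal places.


Wear rate = total wear / cumulative tonnage
Rate = 1.05 / 57
Rate = 0.0184 mm/MGT

0.0184


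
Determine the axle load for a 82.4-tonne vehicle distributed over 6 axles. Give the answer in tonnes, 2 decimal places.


Load per axle = total weight / number of axles
Load = 82.4 / 6
Load = 13.73 tonnes

13.73


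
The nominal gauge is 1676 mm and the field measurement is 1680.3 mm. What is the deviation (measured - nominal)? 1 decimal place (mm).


Deviation = measured - nominal
Deviation = 1680.3 - 1676
Deviation = 4.3 mm

4.3


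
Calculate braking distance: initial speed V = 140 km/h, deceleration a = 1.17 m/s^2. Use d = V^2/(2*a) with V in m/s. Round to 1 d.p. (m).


Convert speed: V = 140 / 3.6 = 38.8889 m/s
V^2 = 1512.3457
d = 1512.3457 / (2 * 1.17)
d = 1512.3457 / 2.34
d = 646.3 m

646.3


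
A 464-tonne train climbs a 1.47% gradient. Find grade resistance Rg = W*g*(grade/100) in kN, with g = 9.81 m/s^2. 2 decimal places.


Rg = W * 9.81 * grade / 100
Rg = 464 * 9.81 * 1.47 / 100
Rg = 4551.84 * 0.0147
Rg = 66.91 kN

66.91


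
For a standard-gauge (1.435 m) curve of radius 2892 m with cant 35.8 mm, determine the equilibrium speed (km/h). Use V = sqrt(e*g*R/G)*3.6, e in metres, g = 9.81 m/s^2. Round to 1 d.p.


Convert cant: e = 35.8 mm = 0.0358 m
V_ms = sqrt(0.0358 * 9.81 * 2892 / 1.435)
V_ms = sqrt(707.78022) = 26.6041 m/s
V = 26.6041 * 3.6 = 95.8 km/h

95.8


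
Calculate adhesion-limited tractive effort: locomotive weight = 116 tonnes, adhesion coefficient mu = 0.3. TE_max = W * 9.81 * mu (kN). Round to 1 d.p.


TE_max = W * g * mu
TE_max = 116 * 9.81 * 0.3
TE_max = 1137.96 * 0.3
TE_max = 341.4 kN

341.4


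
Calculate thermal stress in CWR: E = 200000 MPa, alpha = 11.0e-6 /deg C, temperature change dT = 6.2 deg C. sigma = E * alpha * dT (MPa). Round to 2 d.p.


sigma = E * alpha * dT
sigma = 200000 * 11.0e-6 * 6.2
sigma = 2.2 * 6.2
sigma = 13.64 MPa

13.64


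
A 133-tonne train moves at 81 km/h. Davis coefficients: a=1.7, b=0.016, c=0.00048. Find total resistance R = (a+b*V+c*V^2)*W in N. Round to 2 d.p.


b*V = 0.016 * 81 = 1.296
c*V^2 = 0.00048 * 6561 = 3.14928
R_per_t = 1.7 + 1.296 + 3.14928 = 6.14528 N/t
R_total = 6.14528 * 133 = 817.32 N

817.32


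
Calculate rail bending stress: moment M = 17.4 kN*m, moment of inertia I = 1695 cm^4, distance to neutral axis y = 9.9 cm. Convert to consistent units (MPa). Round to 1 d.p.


Convert units:
M = 17.4 kN*m = 17400000 N*mm
y = 9.9 cm = 99 mm
I = 1695 cm^4 = 16950000 mm^4
sigma = 17400000 * 99 / 16950000
sigma = 101.6 MPa

101.6


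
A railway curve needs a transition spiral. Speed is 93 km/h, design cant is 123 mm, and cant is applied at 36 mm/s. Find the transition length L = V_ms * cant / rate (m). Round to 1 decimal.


Convert speed: V = 93 / 3.6 = 25.8333 m/s
L = 25.8333 * 123 / 36
L = 3177.5 / 36
L = 88.3 m

88.3


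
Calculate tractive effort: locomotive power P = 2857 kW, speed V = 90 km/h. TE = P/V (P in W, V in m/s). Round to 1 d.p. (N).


Convert: P = 2857 kW = 2857000 W
V = 90 / 3.6 = 25.0 m/s
TE = 2857000 / 25.0
TE = 114280.0 N

114280.0


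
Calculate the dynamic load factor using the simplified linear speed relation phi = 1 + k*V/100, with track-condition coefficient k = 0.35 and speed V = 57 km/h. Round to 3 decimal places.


phi = 1 + k * V / 100
phi = 1 + 0.35 * 57 / 100
phi = 1 + 0.1995
phi = 1.200

1.200


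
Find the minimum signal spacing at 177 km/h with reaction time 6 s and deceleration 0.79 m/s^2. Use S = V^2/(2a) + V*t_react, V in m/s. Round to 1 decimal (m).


V = 177 / 3.6 = 49.1667 m/s
Braking distance = 49.1667^2 / (2*0.79) = 1529.9754 m
Sighting distance = 49.1667 * 6 = 295.0 m
S = 1529.9754 + 295.0 = 1825.0 m

1825.0


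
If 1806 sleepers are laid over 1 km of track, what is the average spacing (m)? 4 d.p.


Spacing = 1000 m / number of sleepers
Spacing = 1000 / 1806
Spacing = 0.5537 m

0.5537


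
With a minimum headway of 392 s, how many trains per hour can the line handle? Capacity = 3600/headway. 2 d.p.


Capacity = 3600 / headway
Capacity = 3600 / 392
Capacity = 9.18 trains/hour

9.18


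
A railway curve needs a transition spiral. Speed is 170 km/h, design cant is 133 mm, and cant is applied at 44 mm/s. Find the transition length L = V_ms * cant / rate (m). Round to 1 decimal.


Convert speed: V = 170 / 3.6 = 47.2222 m/s
L = 47.2222 * 133 / 44
L = 6280.5556 / 44
L = 142.7 m

142.7


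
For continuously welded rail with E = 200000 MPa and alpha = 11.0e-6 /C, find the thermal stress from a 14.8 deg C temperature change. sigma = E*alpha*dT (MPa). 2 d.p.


sigma = E * alpha * dT
sigma = 200000 * 11.0e-6 * 14.8
sigma = 2.2 * 14.8
sigma = 32.56 MPa

32.56


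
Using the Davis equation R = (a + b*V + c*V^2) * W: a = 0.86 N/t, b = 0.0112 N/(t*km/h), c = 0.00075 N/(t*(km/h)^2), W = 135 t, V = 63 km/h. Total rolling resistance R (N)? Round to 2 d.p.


b*V = 0.0112 * 63 = 0.7056
c*V^2 = 0.00075 * 3969 = 2.97675
R_per_t = 0.86 + 0.7056 + 2.97675 = 4.54235 N/t
R_total = 4.54235 * 135 = 613.22 N

613.22


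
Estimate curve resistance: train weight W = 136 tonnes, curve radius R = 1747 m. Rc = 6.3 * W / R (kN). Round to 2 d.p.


Rc = 6.3 * W / R
Rc = 6.3 * 136 / 1747
Rc = 856.8 / 1747
Rc = 0.49 kN

0.49


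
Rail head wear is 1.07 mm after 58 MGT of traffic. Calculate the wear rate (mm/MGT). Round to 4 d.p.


Wear rate = total wear / cumulative tonnage
Rate = 1.07 / 58
Rate = 0.0184 mm/MGT

0.0184


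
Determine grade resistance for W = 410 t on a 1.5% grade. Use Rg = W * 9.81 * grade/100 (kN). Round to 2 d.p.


Rg = W * 9.81 * grade / 100
Rg = 410 * 9.81 * 1.5 / 100
Rg = 4022.1 * 0.015
Rg = 60.33 kN

60.33


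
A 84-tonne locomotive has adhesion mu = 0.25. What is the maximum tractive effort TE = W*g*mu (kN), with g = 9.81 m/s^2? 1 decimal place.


TE_max = W * g * mu
TE_max = 84 * 9.81 * 0.25
TE_max = 824.04 * 0.25
TE_max = 206.0 kN

206.0


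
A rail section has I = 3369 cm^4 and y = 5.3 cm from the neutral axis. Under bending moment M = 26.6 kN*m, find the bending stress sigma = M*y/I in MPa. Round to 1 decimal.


Convert units:
M = 26.6 kN*m = 26600000 N*mm
y = 5.3 cm = 53 mm
I = 3369 cm^4 = 33690000 mm^4
sigma = 26600000 * 53 / 33690000
sigma = 41.8 MPa

41.8


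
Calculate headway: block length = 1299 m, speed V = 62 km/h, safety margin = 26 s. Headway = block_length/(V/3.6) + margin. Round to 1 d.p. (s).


V = 62 / 3.6 = 17.2222 m/s
Block traversal time = 1299 / 17.2222 = 75.4258 s
Headway = 75.4258 + 26
Headway = 101.4 s

101.4


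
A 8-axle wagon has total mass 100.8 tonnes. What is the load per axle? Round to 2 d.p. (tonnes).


Load per axle = total weight / number of axles
Load = 100.8 / 8
Load = 12.60 tonnes

12.60


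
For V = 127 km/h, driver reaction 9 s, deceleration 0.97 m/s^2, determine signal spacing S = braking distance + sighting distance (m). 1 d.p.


V = 127 / 3.6 = 35.2778 m/s
Braking distance = 35.2778^2 / (2*0.97) = 641.506 m
Sighting distance = 35.2778 * 9 = 317.5 m
S = 641.506 + 317.5 = 959.0 m

959.0


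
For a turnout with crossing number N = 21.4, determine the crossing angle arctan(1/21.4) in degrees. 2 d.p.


1/N = 1/21.4 = 0.046729
angle = arctan(0.046729) = 0.046695 rad
angle = 0.046695 * 180/pi = 2.68 degrees

2.68


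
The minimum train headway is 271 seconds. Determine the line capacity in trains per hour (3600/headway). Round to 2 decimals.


Capacity = 3600 / headway
Capacity = 3600 / 271
Capacity = 13.28 trains/hour

13.28


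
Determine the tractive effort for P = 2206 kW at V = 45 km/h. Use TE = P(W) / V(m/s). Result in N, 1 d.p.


Convert: P = 2206 kW = 2206000 W
V = 45 / 3.6 = 12.5 m/s
TE = 2206000 / 12.5
TE = 176480.0 N

176480.0


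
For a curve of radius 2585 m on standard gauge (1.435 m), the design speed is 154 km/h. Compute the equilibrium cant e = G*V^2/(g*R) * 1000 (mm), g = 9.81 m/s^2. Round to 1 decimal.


Convert speed: V = 154 / 3.6 = 42.7778 m/s
Apply formula: e = 1.435 * 42.7778^2 / (9.81 * 2585)
e = 1.435 * 1829.9383 / 25358.85
e = 0.103552 m = 103.6 mm

103.6


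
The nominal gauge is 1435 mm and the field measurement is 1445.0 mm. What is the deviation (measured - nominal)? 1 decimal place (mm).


Deviation = measured - nominal
Deviation = 1445.0 - 1435
Deviation = 10.0 mm

10.0


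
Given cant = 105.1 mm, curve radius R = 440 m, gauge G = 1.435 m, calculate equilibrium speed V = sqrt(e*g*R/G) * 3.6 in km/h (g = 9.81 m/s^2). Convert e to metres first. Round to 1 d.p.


Convert cant: e = 105.1 mm = 0.1051 m
V_ms = sqrt(0.1051 * 9.81 * 440 / 1.435)
V_ms = sqrt(316.134941) = 17.7802 m/s
V = 17.7802 * 3.6 = 64.0 km/h

64.0


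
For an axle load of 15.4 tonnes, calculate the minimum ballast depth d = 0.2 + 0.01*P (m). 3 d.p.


d = 0.2 + 0.01 * 15.4
d = 0.2 + 0.154
d = 0.354 m

0.354


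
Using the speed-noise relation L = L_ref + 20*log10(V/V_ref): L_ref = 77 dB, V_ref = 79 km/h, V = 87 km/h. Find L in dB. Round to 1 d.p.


V/V_ref = 87 / 79 = 1.101266
log10(1.101266) = 0.041892
20 * 0.041892 = 0.8378
L = 77 + 0.8378 = 77.8 dB

77.8


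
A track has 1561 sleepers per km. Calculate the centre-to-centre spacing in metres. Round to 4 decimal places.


Spacing = 1000 m / number of sleepers
Spacing = 1000 / 1561
Spacing = 0.6406 m

0.6406


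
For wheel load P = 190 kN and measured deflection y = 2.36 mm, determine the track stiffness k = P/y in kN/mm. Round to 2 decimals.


Track stiffness k = P / y
k = 190 / 2.36
k = 80.51 kN/mm

80.51


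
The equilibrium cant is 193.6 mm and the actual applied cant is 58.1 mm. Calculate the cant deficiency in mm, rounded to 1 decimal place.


Cant deficiency = equilibrium cant - actual cant
CD = 193.6 - 58.1
CD = 135.5 mm

135.5


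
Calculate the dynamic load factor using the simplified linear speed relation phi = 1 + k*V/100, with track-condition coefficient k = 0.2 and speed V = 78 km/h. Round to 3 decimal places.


phi = 1 + k * V / 100
phi = 1 + 0.2 * 78 / 100
phi = 1 + 0.156
phi = 1.156

1.156


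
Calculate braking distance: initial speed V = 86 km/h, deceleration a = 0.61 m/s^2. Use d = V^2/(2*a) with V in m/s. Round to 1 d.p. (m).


Convert speed: V = 86 / 3.6 = 23.8889 m/s
V^2 = 570.679
d = 570.679 / (2 * 0.61)
d = 570.679 / 1.22
d = 467.8 m

467.8


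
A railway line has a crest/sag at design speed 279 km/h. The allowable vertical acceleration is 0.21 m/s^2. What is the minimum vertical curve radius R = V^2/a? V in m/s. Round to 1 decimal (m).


Convert speed: V = 279 / 3.6 = 77.5 m/s
V^2 = 6006.25 m^2/s^2
R_v = 6006.25 / 0.21
R_v = 28601.2 m

28601.2


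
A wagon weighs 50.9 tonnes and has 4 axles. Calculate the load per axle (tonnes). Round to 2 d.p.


Load per axle = total weight / number of axles
Load = 50.9 / 4
Load = 12.73 tonnes

12.73


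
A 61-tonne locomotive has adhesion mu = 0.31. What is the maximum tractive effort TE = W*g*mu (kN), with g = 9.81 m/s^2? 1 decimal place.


TE_max = W * g * mu
TE_max = 61 * 9.81 * 0.31
TE_max = 598.41 * 0.31
TE_max = 185.5 kN

185.5


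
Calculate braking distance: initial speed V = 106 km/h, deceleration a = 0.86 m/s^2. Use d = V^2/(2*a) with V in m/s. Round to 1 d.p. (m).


Convert speed: V = 106 / 3.6 = 29.4444 m/s
V^2 = 866.9753
d = 866.9753 / (2 * 0.86)
d = 866.9753 / 1.72
d = 504.1 m

504.1


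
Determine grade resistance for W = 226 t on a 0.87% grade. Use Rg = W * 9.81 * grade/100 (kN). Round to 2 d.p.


Rg = W * 9.81 * grade / 100
Rg = 226 * 9.81 * 0.87 / 100
Rg = 2217.06 * 0.0087
Rg = 19.29 kN

19.29


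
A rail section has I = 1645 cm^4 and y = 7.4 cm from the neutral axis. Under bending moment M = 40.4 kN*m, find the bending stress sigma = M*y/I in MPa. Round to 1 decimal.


Convert units:
M = 40.4 kN*m = 40400000 N*mm
y = 7.4 cm = 74 mm
I = 1645 cm^4 = 16450000 mm^4
sigma = 40400000 * 74 / 16450000
sigma = 181.7 MPa

181.7


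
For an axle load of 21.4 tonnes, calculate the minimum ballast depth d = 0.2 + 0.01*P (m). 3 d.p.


d = 0.2 + 0.01 * 21.4
d = 0.2 + 0.214
d = 0.414 m

0.414


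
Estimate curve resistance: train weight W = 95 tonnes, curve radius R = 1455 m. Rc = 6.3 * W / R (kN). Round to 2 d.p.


Rc = 6.3 * W / R
Rc = 6.3 * 95 / 1455
Rc = 598.5 / 1455
Rc = 0.41 kN

0.41


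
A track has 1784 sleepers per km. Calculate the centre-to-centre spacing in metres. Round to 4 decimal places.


Spacing = 1000 m / number of sleepers
Spacing = 1000 / 1784
Spacing = 0.5605 m

0.5605


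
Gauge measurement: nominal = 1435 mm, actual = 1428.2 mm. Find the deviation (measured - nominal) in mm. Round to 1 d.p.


Deviation = measured - nominal
Deviation = 1428.2 - 1435
Deviation = -6.8 mm

-6.8


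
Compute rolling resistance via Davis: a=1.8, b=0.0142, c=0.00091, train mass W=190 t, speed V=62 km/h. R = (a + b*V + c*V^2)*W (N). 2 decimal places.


b*V = 0.0142 * 62 = 0.8804
c*V^2 = 0.00091 * 3844 = 3.49804
R_per_t = 1.8 + 0.8804 + 3.49804 = 6.17844 N/t
R_total = 6.17844 * 190 = 1173.90 N

1173.90


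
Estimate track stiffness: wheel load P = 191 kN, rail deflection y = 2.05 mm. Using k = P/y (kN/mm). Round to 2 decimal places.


Track stiffness k = P / y
k = 191 / 2.05
k = 93.17 kN/mm

93.17


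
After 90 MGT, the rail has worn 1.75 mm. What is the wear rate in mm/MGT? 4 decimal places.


Wear rate = total wear / cumulative tonnage
Rate = 1.75 / 90
Rate = 0.0194 mm/MGT

0.0194


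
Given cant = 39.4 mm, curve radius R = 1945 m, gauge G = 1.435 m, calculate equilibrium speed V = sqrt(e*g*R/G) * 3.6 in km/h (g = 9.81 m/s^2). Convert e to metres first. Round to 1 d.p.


Convert cant: e = 39.4 mm = 0.0394 m
V_ms = sqrt(0.0394 * 9.81 * 1945 / 1.435)
V_ms = sqrt(523.881345) = 22.8885 m/s
V = 22.8885 * 3.6 = 82.4 km/h

82.4


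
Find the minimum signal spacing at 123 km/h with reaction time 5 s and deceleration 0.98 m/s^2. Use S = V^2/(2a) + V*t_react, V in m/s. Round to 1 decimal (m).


V = 123 / 3.6 = 34.1667 m/s
Braking distance = 34.1667^2 / (2*0.98) = 595.5924 m
Sighting distance = 34.1667 * 5 = 170.8333 m
S = 595.5924 + 170.8333 = 766.4 m

766.4


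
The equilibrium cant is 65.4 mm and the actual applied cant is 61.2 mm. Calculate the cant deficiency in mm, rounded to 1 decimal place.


Cant deficiency = equilibrium cant - actual cant
CD = 65.4 - 61.2
CD = 4.2 mm

4.2


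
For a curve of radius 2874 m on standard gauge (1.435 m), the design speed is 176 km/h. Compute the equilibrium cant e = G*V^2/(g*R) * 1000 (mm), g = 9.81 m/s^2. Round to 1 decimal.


Convert speed: V = 176 / 3.6 = 48.8889 m/s
Apply formula: e = 1.435 * 48.8889^2 / (9.81 * 2874)
e = 1.435 * 2390.1235 / 28193.94
e = 0.121651 m = 121.7 mm

121.7


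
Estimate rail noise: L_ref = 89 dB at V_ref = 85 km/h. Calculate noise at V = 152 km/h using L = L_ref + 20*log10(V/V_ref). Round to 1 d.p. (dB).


V/V_ref = 152 / 85 = 1.788235
log10(1.788235) = 0.252425
20 * 0.252425 = 5.0485
L = 89 + 5.0485 = 94.0 dB

94.0


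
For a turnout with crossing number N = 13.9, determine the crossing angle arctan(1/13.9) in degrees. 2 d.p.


1/N = 1/13.9 = 0.071942
angle = arctan(0.071942) = 0.071819 rad
angle = 0.071819 * 180/pi = 4.11 degrees

4.11


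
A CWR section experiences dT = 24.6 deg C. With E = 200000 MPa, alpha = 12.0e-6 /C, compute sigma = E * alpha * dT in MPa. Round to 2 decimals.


sigma = E * alpha * dT
sigma = 200000 * 12.0e-6 * 24.6
sigma = 2.4 * 24.6
sigma = 59.04 MPa

59.04


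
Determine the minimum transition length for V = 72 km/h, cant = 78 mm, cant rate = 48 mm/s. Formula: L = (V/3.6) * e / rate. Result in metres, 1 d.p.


Convert speed: V = 72 / 3.6 = 20.0 m/s
L = 20.0 * 78 / 48
L = 1560.0 / 48
L = 32.5 m

32.5


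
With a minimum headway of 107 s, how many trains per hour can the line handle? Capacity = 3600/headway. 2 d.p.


Capacity = 3600 / headway
Capacity = 3600 / 107
Capacity = 33.64 trains/hour

33.64


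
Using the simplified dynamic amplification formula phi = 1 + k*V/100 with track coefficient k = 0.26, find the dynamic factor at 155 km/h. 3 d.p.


phi = 1 + k * V / 100
phi = 1 + 0.26 * 155 / 100
phi = 1 + 0.403
phi = 1.403

1.403


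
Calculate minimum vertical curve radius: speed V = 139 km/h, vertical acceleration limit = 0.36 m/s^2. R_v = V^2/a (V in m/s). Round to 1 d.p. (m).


Convert speed: V = 139 / 3.6 = 38.6111 m/s
V^2 = 1490.8179 m^2/s^2
R_v = 1490.8179 / 0.36
R_v = 4141.2 m

4141.2


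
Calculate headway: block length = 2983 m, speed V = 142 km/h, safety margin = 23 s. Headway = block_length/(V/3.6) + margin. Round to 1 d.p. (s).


V = 142 / 3.6 = 39.4444 m/s
Block traversal time = 2983 / 39.4444 = 75.6254 s
Headway = 75.6254 + 23
Headway = 98.6 s

98.6


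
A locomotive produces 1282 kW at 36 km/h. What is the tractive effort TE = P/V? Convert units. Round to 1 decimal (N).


Convert: P = 1282 kW = 1282000 W
V = 36 / 3.6 = 10.0 m/s
TE = 1282000 / 10.0
TE = 128200.0 N

128200.0


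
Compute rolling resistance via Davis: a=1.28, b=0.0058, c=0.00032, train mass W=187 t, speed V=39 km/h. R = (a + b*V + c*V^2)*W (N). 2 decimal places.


b*V = 0.0058 * 39 = 0.2262
c*V^2 = 0.00032 * 1521 = 0.48672
R_per_t = 1.28 + 0.2262 + 0.48672 = 1.99292 N/t
R_total = 1.99292 * 187 = 372.68 N

372.68


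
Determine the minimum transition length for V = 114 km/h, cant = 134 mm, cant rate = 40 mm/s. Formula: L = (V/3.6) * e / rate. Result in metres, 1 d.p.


Convert speed: V = 114 / 3.6 = 31.6667 m/s
L = 31.6667 * 134 / 40
L = 4243.3333 / 40
L = 106.1 m

106.1


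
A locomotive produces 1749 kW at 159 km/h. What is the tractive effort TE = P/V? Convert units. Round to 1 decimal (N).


Convert: P = 1749 kW = 1749000 W
V = 159 / 3.6 = 44.1667 m/s
TE = 1749000 / 44.1667
TE = 39600.0 N

39600.0


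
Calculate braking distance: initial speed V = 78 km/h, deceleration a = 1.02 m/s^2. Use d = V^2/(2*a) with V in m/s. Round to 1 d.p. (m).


Convert speed: V = 78 / 3.6 = 21.6667 m/s
V^2 = 469.4444
d = 469.4444 / (2 * 1.02)
d = 469.4444 / 2.04
d = 230.1 m

230.1


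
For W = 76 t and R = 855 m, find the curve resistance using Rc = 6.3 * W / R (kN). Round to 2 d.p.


Rc = 6.3 * W / R
Rc = 6.3 * 76 / 855
Rc = 478.8 / 855
Rc = 0.56 kN

0.56


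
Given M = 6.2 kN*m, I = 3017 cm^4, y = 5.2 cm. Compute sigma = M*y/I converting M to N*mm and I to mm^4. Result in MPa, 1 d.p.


Convert units:
M = 6.2 kN*m = 6200000 N*mm
y = 5.2 cm = 52 mm
I = 3017 cm^4 = 30170000 mm^4
sigma = 6200000 * 52 / 30170000
sigma = 10.7 MPa

10.7


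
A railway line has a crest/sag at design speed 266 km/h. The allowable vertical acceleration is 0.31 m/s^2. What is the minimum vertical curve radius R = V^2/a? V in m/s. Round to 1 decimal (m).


Convert speed: V = 266 / 3.6 = 73.8889 m/s
V^2 = 5459.5679 m^2/s^2
R_v = 5459.5679 / 0.31
R_v = 17611.5 m

17611.5


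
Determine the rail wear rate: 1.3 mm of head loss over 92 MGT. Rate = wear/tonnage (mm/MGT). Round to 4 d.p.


Wear rate = total wear / cumulative tonnage
Rate = 1.3 / 92
Rate = 0.0141 mm/MGT

0.0141


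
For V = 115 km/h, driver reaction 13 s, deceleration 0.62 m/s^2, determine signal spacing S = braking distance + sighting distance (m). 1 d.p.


V = 115 / 3.6 = 31.9444 m/s
Braking distance = 31.9444^2 / (2*0.62) = 822.9416 m
Sighting distance = 31.9444 * 13 = 415.2778 m
S = 822.9416 + 415.2778 = 1238.2 m

1238.2


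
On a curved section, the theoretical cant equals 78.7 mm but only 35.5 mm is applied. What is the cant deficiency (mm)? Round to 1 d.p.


Cant deficiency = equilibrium cant - actual cant
CD = 78.7 - 35.5
CD = 43.2 mm

43.2


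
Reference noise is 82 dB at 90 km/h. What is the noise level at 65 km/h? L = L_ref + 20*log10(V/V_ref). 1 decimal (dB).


V/V_ref = 65 / 90 = 0.722222
log10(0.722222) = -0.141329
20 * -0.141329 = -2.8266
L = 82 + -2.8266 = 79.2 dB

79.2


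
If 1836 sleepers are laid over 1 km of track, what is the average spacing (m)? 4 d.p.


Spacing = 1000 m / number of sleepers
Spacing = 1000 / 1836
Spacing = 0.5447 m

0.5447


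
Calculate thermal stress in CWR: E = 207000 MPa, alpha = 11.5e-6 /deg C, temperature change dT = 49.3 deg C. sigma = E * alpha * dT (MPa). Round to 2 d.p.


sigma = E * alpha * dT
sigma = 207000 * 11.5e-6 * 49.3
sigma = 2.3805 * 49.3
sigma = 117.36 MPa

117.36


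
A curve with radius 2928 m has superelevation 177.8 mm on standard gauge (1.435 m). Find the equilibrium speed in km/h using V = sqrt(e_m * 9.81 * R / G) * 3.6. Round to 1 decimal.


Convert cant: e = 177.8 mm = 0.1778 m
V_ms = sqrt(0.1778 * 9.81 * 2928 / 1.435)
V_ms = sqrt(3558.93401) = 59.6568 m/s
V = 59.6568 * 3.6 = 214.8 km/h

214.8


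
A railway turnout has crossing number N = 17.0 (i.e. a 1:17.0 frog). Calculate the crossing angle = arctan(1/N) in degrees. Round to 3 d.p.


1/N = 1/17.0 = 0.058824
angle = arctan(0.058824) = 0.058756 rad
angle = 0.058756 * 180/pi = 3.366 degrees

3.366


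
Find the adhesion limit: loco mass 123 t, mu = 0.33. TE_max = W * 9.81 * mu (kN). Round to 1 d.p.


TE_max = W * g * mu
TE_max = 123 * 9.81 * 0.33
TE_max = 1206.63 * 0.33
TE_max = 398.2 kN

398.2


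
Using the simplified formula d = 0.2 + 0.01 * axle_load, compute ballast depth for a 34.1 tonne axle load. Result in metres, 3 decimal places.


d = 0.2 + 0.01 * 34.1
d = 0.2 + 0.341
d = 0.541 m

0.541


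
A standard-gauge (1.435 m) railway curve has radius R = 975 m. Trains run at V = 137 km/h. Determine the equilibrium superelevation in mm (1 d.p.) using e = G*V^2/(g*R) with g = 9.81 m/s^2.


Convert speed: V = 137 / 3.6 = 38.0556 m/s
Apply formula: e = 1.435 * 38.0556^2 / (9.81 * 975)
e = 1.435 * 1448.2253 / 9564.75
e = 0.217277 m = 217.3 mm

217.3


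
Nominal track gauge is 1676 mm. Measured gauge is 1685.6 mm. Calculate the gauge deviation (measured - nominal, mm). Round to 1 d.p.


Deviation = measured - nominal
Deviation = 1685.6 - 1676
Deviation = 9.6 mm

9.6


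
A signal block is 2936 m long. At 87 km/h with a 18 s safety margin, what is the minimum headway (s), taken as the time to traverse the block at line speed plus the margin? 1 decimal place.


V = 87 / 3.6 = 24.1667 m/s
Block traversal time = 2936 / 24.1667 = 121.4897 s
Headway = 121.4897 + 18
Headway = 139.5 s

139.5


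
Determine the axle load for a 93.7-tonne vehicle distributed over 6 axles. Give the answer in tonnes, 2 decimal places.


Load per axle = total weight / number of axles
Load = 93.7 / 6
Load = 15.62 tonnes

15.62


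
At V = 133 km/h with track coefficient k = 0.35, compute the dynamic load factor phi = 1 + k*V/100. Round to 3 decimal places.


phi = 1 + k * V / 100
phi = 1 + 0.35 * 133 / 100
phi = 1 + 0.4655
phi = 1.466

1.466


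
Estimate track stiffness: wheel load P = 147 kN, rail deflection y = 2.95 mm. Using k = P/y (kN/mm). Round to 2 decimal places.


Track stiffness k = P / y
k = 147 / 2.95
k = 49.83 kN/mm

49.83


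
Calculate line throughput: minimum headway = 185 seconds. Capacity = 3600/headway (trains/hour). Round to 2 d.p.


Capacity = 3600 / headway
Capacity = 3600 / 185
Capacity = 19.46 trains/hour

19.46


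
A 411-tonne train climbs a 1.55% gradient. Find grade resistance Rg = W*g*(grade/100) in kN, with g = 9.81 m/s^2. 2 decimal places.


Rg = W * 9.81 * grade / 100
Rg = 411 * 9.81 * 1.55 / 100
Rg = 4031.91 * 0.0155
Rg = 62.49 kN

62.49


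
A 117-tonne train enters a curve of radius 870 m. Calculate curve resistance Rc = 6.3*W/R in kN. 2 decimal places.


Rc = 6.3 * W / R
Rc = 6.3 * 117 / 870
Rc = 737.1 / 870
Rc = 0.85 kN

0.85


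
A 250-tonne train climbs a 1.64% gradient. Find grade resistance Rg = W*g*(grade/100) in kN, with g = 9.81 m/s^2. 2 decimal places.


Rg = W * 9.81 * grade / 100
Rg = 250 * 9.81 * 1.64 / 100
Rg = 2452.5 * 0.0164
Rg = 40.22 kN

40.22


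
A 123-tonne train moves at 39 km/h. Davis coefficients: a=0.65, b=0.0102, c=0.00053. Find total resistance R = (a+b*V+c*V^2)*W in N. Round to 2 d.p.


b*V = 0.0102 * 39 = 0.3978
c*V^2 = 0.00053 * 1521 = 0.80613
R_per_t = 0.65 + 0.3978 + 0.80613 = 1.85393 N/t
R_total = 1.85393 * 123 = 228.03 N

228.03


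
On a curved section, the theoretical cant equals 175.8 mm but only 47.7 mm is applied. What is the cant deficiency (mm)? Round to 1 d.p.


Cant deficiency = equilibrium cant - actual cant
CD = 175.8 - 47.7
CD = 128.1 mm

128.1


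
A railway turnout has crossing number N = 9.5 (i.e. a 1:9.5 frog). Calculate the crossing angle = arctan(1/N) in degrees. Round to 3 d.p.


1/N = 1/9.5 = 0.105263
angle = arctan(0.105263) = 0.104877 rad
angle = 0.104877 * 180/pi = 6.009 degrees

6.009


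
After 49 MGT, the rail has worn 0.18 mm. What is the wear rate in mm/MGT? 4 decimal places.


Wear rate = total wear / cumulative tonnage
Rate = 0.18 / 49
Rate = 0.0037 mm/MGT

0.0037


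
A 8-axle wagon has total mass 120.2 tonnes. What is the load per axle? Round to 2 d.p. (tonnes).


Load per axle = total weight / number of axles
Load = 120.2 / 8
Load = 15.03 tonnes

15.03


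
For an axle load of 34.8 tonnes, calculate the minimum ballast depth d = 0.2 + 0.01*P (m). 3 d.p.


d = 0.2 + 0.01 * 34.8
d = 0.2 + 0.348
d = 0.548 m

0.548


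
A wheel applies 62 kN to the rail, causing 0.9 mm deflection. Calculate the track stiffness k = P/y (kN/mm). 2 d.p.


Track stiffness k = P / y
k = 62 / 0.9
k = 68.89 kN/mm

68.89


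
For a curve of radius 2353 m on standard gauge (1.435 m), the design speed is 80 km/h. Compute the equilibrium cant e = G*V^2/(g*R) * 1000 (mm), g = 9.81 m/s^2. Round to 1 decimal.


Convert speed: V = 80 / 3.6 = 22.2222 m/s
Apply formula: e = 1.435 * 22.2222^2 / (9.81 * 2353)
e = 1.435 * 493.8272 / 23082.93
e = 0.0307 m = 30.7 mm

30.7


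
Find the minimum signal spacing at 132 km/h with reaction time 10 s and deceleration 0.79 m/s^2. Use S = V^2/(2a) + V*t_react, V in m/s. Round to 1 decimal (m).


V = 132 / 3.6 = 36.6667 m/s
Braking distance = 36.6667^2 / (2*0.79) = 850.9142 m
Sighting distance = 36.6667 * 10 = 366.6667 m
S = 850.9142 + 366.6667 = 1217.6 m

1217.6


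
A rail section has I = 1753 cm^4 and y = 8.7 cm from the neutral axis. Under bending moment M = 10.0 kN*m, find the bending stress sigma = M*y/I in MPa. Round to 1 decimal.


Convert units:
M = 10.0 kN*m = 10000000 N*mm
y = 8.7 cm = 87 mm
I = 1753 cm^4 = 17530000 mm^4
sigma = 10000000 * 87 / 17530000
sigma = 49.6 MPa

49.6


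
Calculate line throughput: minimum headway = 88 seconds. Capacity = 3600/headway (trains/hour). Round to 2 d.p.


Capacity = 3600 / headway
Capacity = 3600 / 88
Capacity = 40.91 trains/hour

40.91


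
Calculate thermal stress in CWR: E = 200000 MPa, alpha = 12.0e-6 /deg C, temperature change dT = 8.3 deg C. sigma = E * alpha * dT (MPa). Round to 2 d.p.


sigma = E * alpha * dT
sigma = 200000 * 12.0e-6 * 8.3
sigma = 2.4 * 8.3
sigma = 19.92 MPa

19.92


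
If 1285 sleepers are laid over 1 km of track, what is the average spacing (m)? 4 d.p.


Spacing = 1000 m / number of sleepers
Spacing = 1000 / 1285
Spacing = 0.7782 m

0.7782


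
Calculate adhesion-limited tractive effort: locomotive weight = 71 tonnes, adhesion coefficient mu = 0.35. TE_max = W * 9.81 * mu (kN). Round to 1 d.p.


TE_max = W * g * mu
TE_max = 71 * 9.81 * 0.35
TE_max = 696.51 * 0.35
TE_max = 243.8 kN

243.8


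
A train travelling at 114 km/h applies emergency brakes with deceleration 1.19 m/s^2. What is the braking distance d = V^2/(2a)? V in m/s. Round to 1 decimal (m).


Convert speed: V = 114 / 3.6 = 31.6667 m/s
V^2 = 1002.7778
d = 1002.7778 / (2 * 1.19)
d = 1002.7778 / 2.38
d = 421.3 m

421.3


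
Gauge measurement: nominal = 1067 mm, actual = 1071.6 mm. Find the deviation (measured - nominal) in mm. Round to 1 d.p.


Deviation = measured - nominal
Deviation = 1071.6 - 1067
Deviation = 4.6 mm

4.6


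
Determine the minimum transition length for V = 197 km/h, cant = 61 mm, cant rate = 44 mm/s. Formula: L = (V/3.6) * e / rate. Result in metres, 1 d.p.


Convert speed: V = 197 / 3.6 = 54.7222 m/s
L = 54.7222 * 61 / 44
L = 3338.0556 / 44
L = 75.9 m

75.9


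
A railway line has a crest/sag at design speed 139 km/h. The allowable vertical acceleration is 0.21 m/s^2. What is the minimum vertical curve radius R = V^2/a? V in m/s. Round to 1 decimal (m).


Convert speed: V = 139 / 3.6 = 38.6111 m/s
V^2 = 1490.8179 m^2/s^2
R_v = 1490.8179 / 0.21
R_v = 7099.1 m

7099.1


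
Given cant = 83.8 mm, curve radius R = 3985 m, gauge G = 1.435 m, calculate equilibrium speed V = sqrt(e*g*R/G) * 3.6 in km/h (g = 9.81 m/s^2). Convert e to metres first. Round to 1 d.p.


Convert cant: e = 83.8 mm = 0.0838 m
V_ms = sqrt(0.0838 * 9.81 * 3985 / 1.435)
V_ms = sqrt(2282.91347) = 47.7798 m/s
V = 47.7798 * 3.6 = 172.0 km/h

172.0


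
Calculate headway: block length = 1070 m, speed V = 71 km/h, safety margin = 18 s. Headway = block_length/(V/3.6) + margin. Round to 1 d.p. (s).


V = 71 / 3.6 = 19.7222 m/s
Block traversal time = 1070 / 19.7222 = 54.2535 s
Headway = 54.2535 + 18
Headway = 72.3 s

72.3


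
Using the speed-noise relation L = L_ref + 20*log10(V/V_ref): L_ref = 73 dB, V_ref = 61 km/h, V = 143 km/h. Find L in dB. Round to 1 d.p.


V/V_ref = 143 / 61 = 2.344262
log10(2.344262) = 0.370006
20 * 0.370006 = 7.4001
L = 73 + 7.4001 = 80.4 dB

80.4


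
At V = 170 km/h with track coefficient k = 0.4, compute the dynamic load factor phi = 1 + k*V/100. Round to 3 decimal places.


phi = 1 + k * V / 100
phi = 1 + 0.4 * 170 / 100
phi = 1 + 0.68
phi = 1.680

1.680


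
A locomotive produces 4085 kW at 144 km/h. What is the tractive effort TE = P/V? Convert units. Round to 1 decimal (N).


Convert: P = 4085 kW = 4085000 W
V = 144 / 3.6 = 40.0 m/s
TE = 4085000 / 40.0
TE = 102125.0 N

102125.0


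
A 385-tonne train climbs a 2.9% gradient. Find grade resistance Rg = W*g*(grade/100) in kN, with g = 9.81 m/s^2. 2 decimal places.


Rg = W * 9.81 * grade / 100
Rg = 385 * 9.81 * 2.9 / 100
Rg = 3776.85 * 0.029
Rg = 109.53 kN

109.53


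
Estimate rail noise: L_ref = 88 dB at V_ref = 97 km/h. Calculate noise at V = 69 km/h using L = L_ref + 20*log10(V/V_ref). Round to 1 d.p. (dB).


V/V_ref = 69 / 97 = 0.71134
log10(0.71134) = -0.147923
20 * -0.147923 = -2.9585
L = 88 + -2.9585 = 85.0 dB

85.0


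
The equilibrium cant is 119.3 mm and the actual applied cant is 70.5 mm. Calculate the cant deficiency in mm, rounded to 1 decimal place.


Cant deficiency = equilibrium cant - actual cant
CD = 119.3 - 70.5
CD = 48.8 mm

48.8


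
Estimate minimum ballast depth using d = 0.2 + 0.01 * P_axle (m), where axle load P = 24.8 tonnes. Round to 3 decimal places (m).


d = 0.2 + 0.01 * 24.8
d = 0.2 + 0.248
d = 0.448 m

0.448


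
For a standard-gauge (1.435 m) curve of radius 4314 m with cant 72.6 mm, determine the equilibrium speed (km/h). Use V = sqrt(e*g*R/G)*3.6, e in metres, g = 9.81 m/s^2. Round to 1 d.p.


Convert cant: e = 72.6 mm = 0.0726 m
V_ms = sqrt(0.0726 * 9.81 * 4314 / 1.435)
V_ms = sqrt(2141.084797) = 46.2719 m/s
V = 46.2719 * 3.6 = 166.6 km/h

166.6


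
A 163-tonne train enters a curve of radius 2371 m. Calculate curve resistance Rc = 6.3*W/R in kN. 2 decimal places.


Rc = 6.3 * W / R
Rc = 6.3 * 163 / 2371
Rc = 1026.9 / 2371
Rc = 0.43 kN

0.43


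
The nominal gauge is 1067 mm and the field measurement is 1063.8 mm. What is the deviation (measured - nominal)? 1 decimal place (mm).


Deviation = measured - nominal
Deviation = 1063.8 - 1067
Deviation = -3.2 mm

-3.2


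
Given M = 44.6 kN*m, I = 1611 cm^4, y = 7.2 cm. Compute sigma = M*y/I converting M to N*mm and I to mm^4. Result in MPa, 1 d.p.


Convert units:
M = 44.6 kN*m = 44600000 N*mm
y = 7.2 cm = 72 mm
I = 1611 cm^4 = 16110000 mm^4
sigma = 44600000 * 72 / 16110000
sigma = 199.3 MPa

199.3


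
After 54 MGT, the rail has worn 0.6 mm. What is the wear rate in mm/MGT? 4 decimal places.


Wear rate = total wear / cumulative tonnage
Rate = 0.6 / 54
Rate = 0.0111 mm/MGT

0.0111


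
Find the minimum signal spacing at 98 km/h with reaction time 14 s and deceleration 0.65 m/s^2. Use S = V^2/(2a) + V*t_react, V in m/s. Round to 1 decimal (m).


V = 98 / 3.6 = 27.2222 m/s
Braking distance = 27.2222^2 / (2*0.65) = 570.038 m
Sighting distance = 27.2222 * 14 = 381.1111 m
S = 570.038 + 381.1111 = 951.1 m

951.1


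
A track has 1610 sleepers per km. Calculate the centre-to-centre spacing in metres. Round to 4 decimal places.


Spacing = 1000 m / number of sleepers
Spacing = 1000 / 1610
Spacing = 0.6211 m

0.6211


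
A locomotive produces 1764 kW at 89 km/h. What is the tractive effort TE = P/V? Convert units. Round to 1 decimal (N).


Convert: P = 1764 kW = 1764000 W
V = 89 / 3.6 = 24.7222 m/s
TE = 1764000 / 24.7222
TE = 71352.8 N

71352.8


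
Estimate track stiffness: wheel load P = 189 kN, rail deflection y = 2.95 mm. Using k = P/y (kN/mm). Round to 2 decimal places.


Track stiffness k = P / y
k = 189 / 2.95
k = 64.07 kN/mm

64.07


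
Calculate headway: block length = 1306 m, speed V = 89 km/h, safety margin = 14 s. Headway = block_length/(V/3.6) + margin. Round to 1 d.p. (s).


V = 89 / 3.6 = 24.7222 m/s
Block traversal time = 1306 / 24.7222 = 52.827 s
Headway = 52.827 + 14
Headway = 66.8 s

66.8


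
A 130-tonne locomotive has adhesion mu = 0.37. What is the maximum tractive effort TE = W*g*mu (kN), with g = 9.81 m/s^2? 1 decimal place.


TE_max = W * g * mu
TE_max = 130 * 9.81 * 0.37
TE_max = 1275.3 * 0.37
TE_max = 471.9 kN

471.9


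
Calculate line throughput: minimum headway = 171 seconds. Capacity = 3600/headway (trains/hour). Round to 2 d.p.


Capacity = 3600 / headway
Capacity = 3600 / 171
Capacity = 21.05 trains/hour

21.05


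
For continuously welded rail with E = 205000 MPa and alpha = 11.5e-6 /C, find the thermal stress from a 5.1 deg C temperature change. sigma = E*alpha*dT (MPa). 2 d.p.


sigma = E * alpha * dT
sigma = 205000 * 11.5e-6 * 5.1
sigma = 2.3575 * 5.1
sigma = 12.02 MPa

12.02


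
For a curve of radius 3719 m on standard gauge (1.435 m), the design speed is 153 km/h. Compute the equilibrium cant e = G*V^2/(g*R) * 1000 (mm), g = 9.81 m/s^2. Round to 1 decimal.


Convert speed: V = 153 / 3.6 = 42.5 m/s
Apply formula: e = 1.435 * 42.5^2 / (9.81 * 3719)
e = 1.435 * 1806.25 / 36483.39
e = 0.071045 m = 71.0 mm

71.0


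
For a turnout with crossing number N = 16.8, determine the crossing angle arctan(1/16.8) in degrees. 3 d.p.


1/N = 1/16.8 = 0.059524
angle = arctan(0.059524) = 0.059454 rad
angle = 0.059454 * 180/pi = 3.406 degrees

3.406


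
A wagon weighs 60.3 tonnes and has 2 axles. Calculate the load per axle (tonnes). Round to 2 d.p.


Load per axle = total weight / number of axles
Load = 60.3 / 2
Load = 30.15 tonnes

30.15


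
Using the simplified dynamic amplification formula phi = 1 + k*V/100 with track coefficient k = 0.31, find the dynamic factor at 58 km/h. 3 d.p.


phi = 1 + k * V / 100
phi = 1 + 0.31 * 58 / 100
phi = 1 + 0.1798
phi = 1.180

1.180


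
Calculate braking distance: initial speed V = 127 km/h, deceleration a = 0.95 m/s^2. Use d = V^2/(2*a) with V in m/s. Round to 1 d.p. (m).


Convert speed: V = 127 / 3.6 = 35.2778 m/s
V^2 = 1244.5216
d = 1244.5216 / (2 * 0.95)
d = 1244.5216 / 1.9
d = 655.0 m

655.0


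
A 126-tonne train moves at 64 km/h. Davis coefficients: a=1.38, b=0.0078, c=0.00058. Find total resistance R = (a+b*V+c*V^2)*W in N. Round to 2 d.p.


b*V = 0.0078 * 64 = 0.4992
c*V^2 = 0.00058 * 4096 = 2.37568
R_per_t = 1.38 + 0.4992 + 2.37568 = 4.25488 N/t
R_total = 4.25488 * 126 = 536.11 N

536.11


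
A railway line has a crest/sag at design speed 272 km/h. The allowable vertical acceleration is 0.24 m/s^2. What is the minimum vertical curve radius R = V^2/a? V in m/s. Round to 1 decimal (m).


Convert speed: V = 272 / 3.6 = 75.5556 m/s
V^2 = 5708.642 m^2/s^2
R_v = 5708.642 / 0.24
R_v = 23786.0 m

23786.0


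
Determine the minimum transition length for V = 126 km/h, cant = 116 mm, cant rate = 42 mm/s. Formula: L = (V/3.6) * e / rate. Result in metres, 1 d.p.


Convert speed: V = 126 / 3.6 = 35.0 m/s
L = 35.0 * 116 / 42
L = 4060.0 / 42
L = 96.7 m

96.7


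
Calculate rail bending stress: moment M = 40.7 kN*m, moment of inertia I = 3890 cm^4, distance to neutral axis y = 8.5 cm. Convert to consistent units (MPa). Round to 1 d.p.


Convert units:
M = 40.7 kN*m = 40700000 N*mm
y = 8.5 cm = 85 mm
I = 3890 cm^4 = 38900000 mm^4
sigma = 40700000 * 85 / 38900000
sigma = 88.9 MPa

88.9


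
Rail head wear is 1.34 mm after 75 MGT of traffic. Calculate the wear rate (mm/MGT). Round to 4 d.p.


Wear rate = total wear / cumulative tonnage
Rate = 1.34 / 75
Rate = 0.0179 mm/MGT

0.0179


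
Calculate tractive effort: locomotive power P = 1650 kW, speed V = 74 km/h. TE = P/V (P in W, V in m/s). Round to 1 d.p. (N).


Convert: P = 1650 kW = 1650000 W
V = 74 / 3.6 = 20.5556 m/s
TE = 1650000 / 20.5556
TE = 80270.3 N

80270.3


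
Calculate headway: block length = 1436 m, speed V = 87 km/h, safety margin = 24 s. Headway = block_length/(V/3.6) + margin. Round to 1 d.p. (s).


V = 87 / 3.6 = 24.1667 m/s
Block traversal time = 1436 / 24.1667 = 59.4207 s
Headway = 59.4207 + 24
Headway = 83.4 s

83.4


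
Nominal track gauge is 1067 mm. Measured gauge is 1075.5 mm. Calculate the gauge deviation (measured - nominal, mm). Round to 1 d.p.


Deviation = measured - nominal
Deviation = 1075.5 - 1067
Deviation = 8.5 mm

8.5
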